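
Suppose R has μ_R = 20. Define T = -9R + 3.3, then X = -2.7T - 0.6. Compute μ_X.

μ_X = 476.49

μ_T = (-9)·20 + 3.3 = -176.7.
μ_X = (-2.7)·(-176.7) + (-0.6) = 476.49.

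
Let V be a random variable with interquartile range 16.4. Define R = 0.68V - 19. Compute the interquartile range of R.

Under R = aV + b, IQR(R) = |a|·IQR(V) = |0.68|·16.4 = 11.152 (shifts cancel; spread scales by |a|).

IQR(R) = 11.152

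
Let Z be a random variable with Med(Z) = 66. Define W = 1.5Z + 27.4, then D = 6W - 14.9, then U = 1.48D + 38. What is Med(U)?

Med(W) = 1.5·66 + 27.4 = 126.4.
Med(D) = 6·126.4 + (-14.9) = 743.5.
Med(U) = 1.48·743.5 + 38 = 1138.38.

Med(U) = 1138.38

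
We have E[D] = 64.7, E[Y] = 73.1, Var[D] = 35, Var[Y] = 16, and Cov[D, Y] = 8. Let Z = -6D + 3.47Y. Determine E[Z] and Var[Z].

E[Z] = -134.543, Var[Z] = 1119.5344

E[Z] = (-6)·E[D] + 3.47·E[Y] = (-6)·64.7 + 3.47·73.1 = -134.543.
Var[Z] = a²·Var[D] + b²·Var[Y] + 2ab·Cov[D, Y] with a = -6, b = 3.47.
= (-6)²·35 + 3.47²·16 + 2·(-6)·3.47·8
= 1260 + 192.6544 + (-333.12) = 1119.5344.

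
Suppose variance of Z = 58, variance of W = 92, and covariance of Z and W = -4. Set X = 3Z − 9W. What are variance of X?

variance of X = 8190

variance of X = a²·variance of Z + b²·variance of W + 2ab·covariance of Z and W with a = 3, b = -9.
= 3²·58 + (-9)²·92 + 2·3·(-9)·(-4)
= 522 + 7452 + 216 = 8190.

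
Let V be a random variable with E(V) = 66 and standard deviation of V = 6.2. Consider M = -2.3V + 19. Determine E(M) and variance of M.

E(M) = -132.8, variance of M = 203.3476

M = -2.3V + 19 is linear with a = -2.3, b = 19.
E(M) = a·E(V) + b = (-2.3)·66 + 19 = -132.8.
variance of V = 6.2² = 38.44.
variance of M = a²·variance of V = (-2.3)²·38.44 = 203.3476 (the additive constant 19 does not affect variance).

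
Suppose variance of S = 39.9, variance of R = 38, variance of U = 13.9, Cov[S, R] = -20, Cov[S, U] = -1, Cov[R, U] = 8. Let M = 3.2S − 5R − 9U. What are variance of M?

variance of M = 3902.076

variance of M = a²·variance of S + b²·variance of R + c²·variance of U + 2ab·Cov[S, R] + 2ac·Cov[S, U] + 2bc·Cov[R, U], with a = 3.2, b = -5, c = -9.
= 408.576 + 950 + 1125.9 + 640 + 57.6 + 720
= 3902.076.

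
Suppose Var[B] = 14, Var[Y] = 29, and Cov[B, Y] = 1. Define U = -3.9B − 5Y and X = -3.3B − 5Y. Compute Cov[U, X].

By bilinearity, Cov[U, X] = ac·Var[B] + bd·Var[Y] + (ad+bc)·Cov[B, Y], with a=-3.9, b=-5, c=-3.3, d=-5.
ac·Var[B] = (-3.9)·(-3.3)·14 = 180.18
bd·Var[Y] = (-5)·(-5)·29 = 725
(ad+bc)·Cov[B, Y] = (36)·1 = 36
Cov[U, X] = 180.18 + 725 + 36 = 941.18.

Cov[U, X] = 941.18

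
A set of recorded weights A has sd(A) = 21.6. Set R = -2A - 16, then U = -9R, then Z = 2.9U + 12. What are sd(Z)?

sd(R) = |-2|·21.6 = 43.2.
sd(U) = |-9|·43.2 = 388.8.
sd(Z) = |2.9|·388.8 = 1127.52.

sd(Z) = 1127.52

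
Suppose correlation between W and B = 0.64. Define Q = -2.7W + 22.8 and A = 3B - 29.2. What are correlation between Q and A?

correlation between Q and A = -0.64

Linear rescalings preserve |correlation|; the slopes -2.7 and 3 have opposite signs, so the correlation flips sign: correlation between Q and A = −correlation between W and B = -0.64.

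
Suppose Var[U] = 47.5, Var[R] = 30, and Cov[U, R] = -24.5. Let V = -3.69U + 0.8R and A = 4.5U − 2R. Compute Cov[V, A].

Cov[V, A] = -1105.7475

By bilinearity, Cov[V, A] = ac·Var[U] + bd·Var[R] + (ad+bc)·Cov[U, R], with a=-3.69, b=0.8, c=4.5, d=-2.
ac·Var[U] = (-3.69)·4.5·47.5 = -788.7375
bd·Var[R] = 0.8·(-2)·30 = -48
(ad+bc)·Cov[U, R] = (10.98)·(-24.5) = -269.01
Cov[V, A] = -788.7375 + (-48) + (-269.01) = -1105.7475.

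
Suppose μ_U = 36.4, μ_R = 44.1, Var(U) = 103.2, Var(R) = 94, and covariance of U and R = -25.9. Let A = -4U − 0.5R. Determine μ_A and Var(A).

μ_A = -167.65, Var(A) = 1571.1

μ_A = (-4)·μ_U + (-0.5)·μ_R = (-4)·36.4 + (-0.5)·44.1 = -167.65.
Var(A) = a²·Var(U) + b²·Var(R) + 2ab·covariance of U and R with a = -4, b = -0.5.
= (-4)²·103.2 + (-0.5)²·94 + 2·(-4)·(-0.5)·(-25.9)
= 1651.2 + 23.5 + (-103.6) = 1571.1.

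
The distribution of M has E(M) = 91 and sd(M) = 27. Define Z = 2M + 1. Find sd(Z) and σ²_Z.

Z = 2M + 1 is linear with a = 2, b = 1.
sd(Z) = |a|·sd(M) = |2|·27 = 54.
σ²_M = 27² = 729.
σ²_Z = a²·σ²_M = 2²·729 = 2916 (the additive constant 1 does not affect variance).

sd(Z) = 54, σ²_Z = 2916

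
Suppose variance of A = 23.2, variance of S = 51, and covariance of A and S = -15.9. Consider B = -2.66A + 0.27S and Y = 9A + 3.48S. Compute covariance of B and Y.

By bilinearity, covariance of B and Y = ac·variance of A + bd·variance of S + (ad+bc)·covariance of A and S, with a=-2.66, b=0.27, c=9, d=3.48.
ac·variance of A = (-2.66)·9·23.2 = -555.408
bd·variance of S = 0.27·3.48·51 = 47.9196
(ad+bc)·covariance of A and S = (-6.8268)·(-15.9) = 108.54612
covariance of B and Y = -555.408 + 47.9196 + 108.54612 = -398.94228.

covariance of B and Y = -398.94228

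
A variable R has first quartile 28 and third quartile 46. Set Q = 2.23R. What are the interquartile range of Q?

IQR of R = Q3 − Q1 = 46 − 28 = 18.
Under Q = aR + b, IQR(Q) = |a|·IQR(R) = |2.23|·18 = 40.14 (shifts cancel; spread scales by |a|).

IQR(Q) = 40.14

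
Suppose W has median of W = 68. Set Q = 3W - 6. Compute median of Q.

median of Q = 198

A linear map preserves order up to sign, so median of Q = a·median of W + b = 3·68 + (-6) = 198.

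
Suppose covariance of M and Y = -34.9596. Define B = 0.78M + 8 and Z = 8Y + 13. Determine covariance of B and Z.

covariance of B and Z = -218.147904

covariance of B and Z = a·c·covariance of M and Y = 0.78·8·(-34.9596) = -218.147904. Additive constants drop out.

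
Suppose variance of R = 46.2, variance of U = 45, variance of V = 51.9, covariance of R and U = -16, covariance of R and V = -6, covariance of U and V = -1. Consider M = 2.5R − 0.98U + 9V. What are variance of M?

variance of M = a²·variance of R + b²·variance of U + c²·variance of V + 2ab·covariance of R and U + 2ac·covariance of R and V + 2bc·covariance of U and V, with a = 2.5, b = -0.98, c = 9.
= 288.75 + 43.218 + 4203.9 + 78.4 + (-270) + 17.64
= 4361.908.

variance of M = 4361.908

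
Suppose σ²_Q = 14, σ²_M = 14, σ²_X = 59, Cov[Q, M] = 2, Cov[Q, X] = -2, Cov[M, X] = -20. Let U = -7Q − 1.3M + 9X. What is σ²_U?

σ²_U = a²·σ²_Q + b²·σ²_M + c²·σ²_X + 2ab·Cov[Q, M] + 2ac·Cov[Q, X] + 2bc·Cov[M, X], with a = -7, b = -1.3, c = 9.
= 686 + 23.66 + 4779 + 36.4 + 252 + 468
= 6245.06.

σ²_U = 6245.06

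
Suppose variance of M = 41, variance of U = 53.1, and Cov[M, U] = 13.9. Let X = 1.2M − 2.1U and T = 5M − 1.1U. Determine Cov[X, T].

Cov[X, T] = 204.363

By bilinearity, Cov[X, T] = ac·variance of M + bd·variance of U + (ad+bc)·Cov[M, U], with a=1.2, b=-2.1, c=5, d=-1.1.
ac·variance of M = 1.2·5·41 = 246
bd·variance of U = (-2.1)·(-1.1)·53.1 = 122.661
(ad+bc)·Cov[M, U] = (-11.82)·13.9 = -164.298
Cov[X, T] = 246 + 122.661 + (-164.298) = 204.363.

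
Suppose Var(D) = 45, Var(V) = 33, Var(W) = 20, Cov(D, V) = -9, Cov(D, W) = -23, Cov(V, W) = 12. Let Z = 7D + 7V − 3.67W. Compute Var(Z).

Var(Z) = 3774.558

Var(Z) = a²·Var(D) + b²·Var(V) + c²·Var(W) + 2ab·Cov(D, V) + 2ac·Cov(D, W) + 2bc·Cov(V, W), with a = 7, b = 7, c = -3.67.
= 2205 + 1617 + 269.378 + (-882) + 1181.74 + (-616.56)
= 3774.558.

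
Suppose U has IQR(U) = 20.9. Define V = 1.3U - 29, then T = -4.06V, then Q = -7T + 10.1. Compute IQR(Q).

IQR(V) = |1.3|·20.9 = 27.17.
IQR(T) = |-4.06|·27.17 = 110.3102.
IQR(Q) = |-7|·110.3102 = 772.1714.

IQR(Q) = 772.1714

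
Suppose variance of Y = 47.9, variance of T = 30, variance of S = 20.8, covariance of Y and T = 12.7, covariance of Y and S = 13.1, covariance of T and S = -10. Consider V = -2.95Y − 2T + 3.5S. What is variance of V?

variance of V = 810.99475

variance of V = a²·variance of Y + b²·variance of T + c²·variance of S + 2ab·covariance of Y and T + 2ac·covariance of Y and S + 2bc·covariance of T and S, with a = -2.95, b = -2, c = 3.5.
= 416.84975 + 120 + 254.8 + 149.86 + (-270.515) + 140
= 810.99475.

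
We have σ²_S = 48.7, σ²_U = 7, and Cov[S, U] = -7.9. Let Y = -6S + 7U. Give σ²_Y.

σ²_Y = 2759.8

σ²_Y = a²·σ²_S + b²·σ²_U + 2ab·Cov[S, U] with a = -6, b = 7.
= (-6)²·48.7 + 7²·7 + 2·(-6)·7·(-7.9)
= 1753.2 + 343 + 663.6 = 2759.8.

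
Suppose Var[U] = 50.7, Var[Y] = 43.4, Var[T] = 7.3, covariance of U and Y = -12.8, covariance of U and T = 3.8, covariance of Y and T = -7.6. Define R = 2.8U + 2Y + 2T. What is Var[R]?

Var[R] = 438.688

Var[R] = a²·Var[U] + b²·Var[Y] + c²·Var[T] + 2ab·covariance of U and Y + 2ac·covariance of U and T + 2bc·covariance of Y and T, with a = 2.8, b = 2, c = 2.
= 397.488 + 173.6 + 29.2 + (-143.36) + 42.56 + (-60.8)
= 438.688.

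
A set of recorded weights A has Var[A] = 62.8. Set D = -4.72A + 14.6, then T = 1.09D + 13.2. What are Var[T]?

Var[D] = (-4.72)²·62.8 = 1399.08352.
Var[T] = 1.09²·1399.08352 = 1662.251130112.

Var[T] = 1662.251130112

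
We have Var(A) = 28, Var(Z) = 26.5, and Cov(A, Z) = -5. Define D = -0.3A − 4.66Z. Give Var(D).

Var(D) = a²·Var(A) + b²·Var(Z) + 2ab·Cov(A, Z) with a = -0.3, b = -4.66.
= (-0.3)²·28 + (-4.66)²·26.5 + 2·(-0.3)·(-4.66)·(-5)
= 2.52 + 575.4634 + (-13.98) = 564.0034.

Var(D) = 564.0034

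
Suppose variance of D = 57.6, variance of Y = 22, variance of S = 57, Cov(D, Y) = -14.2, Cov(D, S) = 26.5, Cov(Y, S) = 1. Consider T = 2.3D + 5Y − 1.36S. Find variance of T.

variance of T = a²·variance of D + b²·variance of Y + c²·variance of S + 2ab·Cov(D, Y) + 2ac·Cov(D, S) + 2bc·Cov(Y, S), with a = 2.3, b = 5, c = -1.36.
= 304.704 + 550 + 105.4272 + (-326.6) + (-165.784) + (-13.6)
= 454.1472.

variance of T = 454.1472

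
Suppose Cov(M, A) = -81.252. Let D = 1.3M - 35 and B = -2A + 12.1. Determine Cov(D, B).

Cov(D, B) = 211.2552

Cov(D, B) = a·c·Cov(M, A) = 1.3·(-2)·(-81.252) = 211.2552. Additive constants drop out.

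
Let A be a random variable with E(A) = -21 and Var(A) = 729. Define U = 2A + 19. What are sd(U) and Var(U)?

sd(U) = 54, Var(U) = 2916

U = 2A + 19 is linear with a = 2, b = 19.
sd(A) = √729 = 27.
sd(U) = |a|·sd(A) = |2|·27 = 54.
Var(U) = a²·Var(A) = 2²·729 = 2916 (the additive constant 19 does not affect variance).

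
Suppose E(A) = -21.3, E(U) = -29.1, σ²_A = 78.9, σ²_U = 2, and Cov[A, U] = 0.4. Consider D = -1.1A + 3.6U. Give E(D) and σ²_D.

E(D) = -81.33, σ²_D = 118.221

E(D) = (-1.1)·E(A) + 3.6·E(U) = (-1.1)·(-21.3) + 3.6·(-29.1) = -81.33.
σ²_D = a²·σ²_A + b²·σ²_U + 2ab·Cov[A, U] with a = -1.1, b = 3.6.
= (-1.1)²·78.9 + 3.6²·2 + 2·(-1.1)·3.6·0.4
= 95.469 + 25.92 + (-3.168) = 118.221.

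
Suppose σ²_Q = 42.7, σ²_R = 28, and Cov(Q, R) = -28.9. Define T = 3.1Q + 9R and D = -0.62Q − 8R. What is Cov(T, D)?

Cov(T, D) = -1220.0874

By bilinearity, Cov(T, D) = ac·σ²_Q + bd·σ²_R + (ad+bc)·Cov(Q, R), with a=3.1, b=9, c=-0.62, d=-8.
ac·σ²_Q = 3.1·(-0.62)·42.7 = -82.0694
bd·σ²_R = 9·(-8)·28 = -2016
(ad+bc)·Cov(Q, R) = (-30.38)·(-28.9) = 877.982
Cov(T, D) = -82.0694 + (-2016) + 877.982 = -1220.0874.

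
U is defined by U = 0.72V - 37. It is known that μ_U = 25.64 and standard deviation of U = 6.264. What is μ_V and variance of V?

From U = 0.72V - 37: μ_U = a·μ_V + b, so μ_V = (μ_U − b)/a = (25.64 − (-37))/0.72 = 87.
variance of U = 6.264² = 39.237696.
variance of U = a²·variance of V, so variance of V = 39.237696/0.72² = 75.69.

μ_V = 87, variance of V = 75.69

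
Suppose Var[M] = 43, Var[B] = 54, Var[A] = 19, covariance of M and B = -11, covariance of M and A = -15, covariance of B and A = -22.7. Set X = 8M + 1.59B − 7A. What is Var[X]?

Var[X] = a²·Var[M] + b²·Var[B] + c²·Var[A] + 2ab·covariance of M and B + 2ac·covariance of M and A + 2bc·covariance of B and A, with a = 8, b = 1.59, c = -7.
= 2752 + 136.5174 + 931 + (-279.84) + 1680 + 505.302
= 5724.9794.

Var[X] = 5724.9794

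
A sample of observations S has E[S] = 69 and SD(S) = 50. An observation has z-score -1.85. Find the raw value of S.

S = -23.5

S = E[S] + z·SD(S) = 69 + (-1.85)·50 = -23.5.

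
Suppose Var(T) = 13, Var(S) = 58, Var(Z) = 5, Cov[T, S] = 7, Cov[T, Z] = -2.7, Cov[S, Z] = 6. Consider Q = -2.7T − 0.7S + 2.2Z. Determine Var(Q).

Var(Q) = a²·Var(T) + b²·Var(S) + c²·Var(Z) + 2ab·Cov[T, S] + 2ac·Cov[T, Z] + 2bc·Cov[S, Z], with a = -2.7, b = -0.7, c = 2.2.
= 94.77 + 28.42 + 24.2 + 26.46 + 32.076 + (-18.48)
= 187.446.

Var(Q) = 187.446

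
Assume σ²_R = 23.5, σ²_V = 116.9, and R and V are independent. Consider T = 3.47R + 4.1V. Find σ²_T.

σ²_T = a²·σ²_R + b²·σ²_V + 2ab·covariance of R and V with a = 3.47, b = 4.1.
Independence gives covariance of R and V = 0.
= 3.47²·23.5 + 4.1²·116.9 + 2·3.47·4.1·0
= 282.96115 + 1965.089 + 0 = 2248.05015.

σ²_T = 2248.05015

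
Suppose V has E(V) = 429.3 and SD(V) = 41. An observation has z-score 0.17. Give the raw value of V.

V = E(V) + z·SD(V) = 429.3 + 0.17·41 = 436.27.

V = 436.27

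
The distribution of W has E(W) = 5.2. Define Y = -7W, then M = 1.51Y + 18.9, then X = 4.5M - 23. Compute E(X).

E(Y) = (-7)·5.2 = -36.4.
E(M) = 1.51·(-36.4) + 18.9 = -36.064.
E(X) = 4.5·(-36.064) + (-23) = -185.288.

E(X) = -185.288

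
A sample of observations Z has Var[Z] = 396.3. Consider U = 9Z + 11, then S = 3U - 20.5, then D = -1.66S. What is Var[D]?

Var[U] = 9²·396.3 = 32100.3.
Var[S] = 3²·32100.3 = 288902.7.
Var[D] = (-1.66)²·288902.7 = 796100.28012.

Var[D] = 796100.28012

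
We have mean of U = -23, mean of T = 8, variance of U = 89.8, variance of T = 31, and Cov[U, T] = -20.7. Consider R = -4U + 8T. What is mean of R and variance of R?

mean of R = (-4)·mean of U + 8·mean of T = (-4)·(-23) + 8·8 = 156.
variance of R = a²·variance of U + b²·variance of T + 2ab·Cov[U, T] with a = -4, b = 8.
= (-4)²·89.8 + 8²·31 + 2·(-4)·8·(-20.7)
= 1436.8 + 1984 + 1324.8 = 4745.6.

mean of R = 156, variance of R = 4745.6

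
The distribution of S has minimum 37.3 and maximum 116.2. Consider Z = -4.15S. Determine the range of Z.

Range of S = 116.2 − 37.3 = 78.9.
Range(Z) = |a|·Range(S) = |-4.15|·78.9 = 327.435.

Range(Z) = 327.435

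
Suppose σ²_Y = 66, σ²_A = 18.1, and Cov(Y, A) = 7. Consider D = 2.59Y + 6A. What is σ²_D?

σ²_D = 1311.8946

σ²_D = a²·σ²_Y + b²·σ²_A + 2ab·Cov(Y, A) with a = 2.59, b = 6.
= 2.59²·66 + 6²·18.1 + 2·2.59·6·7
= 442.7346 + 651.6 + 217.56 = 1311.8946.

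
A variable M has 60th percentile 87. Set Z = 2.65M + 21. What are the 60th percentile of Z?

60th percentile of Z = 251.55

Since a = 2.65 > 0 the transformation is increasing, so the 60th percentile of Z = a·(P_{60} of M) + b = 2.65·87 + 21 = 251.55.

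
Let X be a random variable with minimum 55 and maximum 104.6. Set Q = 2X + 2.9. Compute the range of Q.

Range(Q) = 99.2

Range of X = 104.6 − 55 = 49.6.
Range(Q) = |a|·Range(X) = |2|·49.6 = 99.2.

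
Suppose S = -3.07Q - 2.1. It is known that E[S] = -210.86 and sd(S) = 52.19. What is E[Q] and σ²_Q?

E[Q] = 68, σ²_Q = 289

From S = -3.07Q - 2.1: E[S] = a·E[Q] + b, so E[Q] = (E[S] − b)/a = (-210.86 − (-2.1))/(-3.07) = 68.
σ²_S = 52.19² = 2723.7961.
σ²_S = a²·σ²_Q, so σ²_Q = 2723.7961/(-3.07)² = 289.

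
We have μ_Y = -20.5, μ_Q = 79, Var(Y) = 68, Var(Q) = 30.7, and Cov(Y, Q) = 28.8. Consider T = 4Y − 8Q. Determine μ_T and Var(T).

μ_T = -714, Var(T) = 1209.6

μ_T = 4·μ_Y + (-8)·μ_Q = 4·(-20.5) + (-8)·79 = -714.
Var(T) = a²·Var(Y) + b²·Var(Q) + 2ab·Cov(Y, Q) with a = 4, b = -8.
= 4²·68 + (-8)²·30.7 + 2·4·(-8)·28.8
= 1088 + 1964.8 + (-1843.2) = 1209.6.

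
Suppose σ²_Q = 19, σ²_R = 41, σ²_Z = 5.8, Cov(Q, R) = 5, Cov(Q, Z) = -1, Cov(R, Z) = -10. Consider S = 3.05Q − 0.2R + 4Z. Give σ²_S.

σ²_S = a²·σ²_Q + b²·σ²_R + c²·σ²_Z + 2ab·Cov(Q, R) + 2ac·Cov(Q, Z) + 2bc·Cov(R, Z), with a = 3.05, b = -0.2, c = 4.
= 176.7475 + 1.64 + 92.8 + (-6.1) + (-24.4) + 16
= 256.6875.

σ²_S = 256.6875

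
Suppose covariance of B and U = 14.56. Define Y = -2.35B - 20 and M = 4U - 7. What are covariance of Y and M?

covariance of Y and M = a·c·covariance of B and U = (-2.35)·4·14.56 = -136.864. Additive constants drop out.

covariance of Y and M = -136.864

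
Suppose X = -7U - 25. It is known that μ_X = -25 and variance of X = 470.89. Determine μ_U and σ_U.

μ_U = 0, σ_U = 3.1

From X = -7U - 25: μ_X = a·μ_U + b, so μ_U = (μ_X − b)/a = (-25 − (-25))/(-7) = 0.
σ_X = √470.89 = 21.7.
σ_X = |a|·σ_U, so σ_U = 21.7/|-7| = 3.1.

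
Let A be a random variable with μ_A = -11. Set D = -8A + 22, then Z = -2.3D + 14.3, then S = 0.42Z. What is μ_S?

μ_S = -100.254

μ_D = (-8)·(-11) + 22 = 110.
μ_Z = (-2.3)·110 + 14.3 = -238.7.
μ_S = 0.42·(-238.7) = -100.254.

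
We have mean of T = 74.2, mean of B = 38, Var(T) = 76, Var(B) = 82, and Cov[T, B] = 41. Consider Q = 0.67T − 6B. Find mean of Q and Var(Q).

mean of Q = -178.286, Var(Q) = 2656.4764

mean of Q = 0.67·mean of T + (-6)·mean of B = 0.67·74.2 + (-6)·38 = -178.286.
Var(Q) = a²·Var(T) + b²·Var(B) + 2ab·Cov[T, B] with a = 0.67, b = -6.
= 0.67²·76 + (-6)²·82 + 2·0.67·(-6)·41
= 34.1164 + 2952 + (-329.64) = 2656.4764.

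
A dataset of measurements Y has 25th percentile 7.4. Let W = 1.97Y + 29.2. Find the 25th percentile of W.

Since a = 1.97 > 0 the transformation is increasing, so the 25th percentile of W = a·(P_{25} of Y) + b = 1.97·7.4 + 29.2 = 43.778.

25th percentile of W = 43.778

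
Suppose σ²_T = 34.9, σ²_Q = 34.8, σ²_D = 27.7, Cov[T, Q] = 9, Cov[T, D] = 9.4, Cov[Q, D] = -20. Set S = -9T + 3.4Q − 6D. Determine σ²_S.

σ²_S = a²·σ²_T + b²·σ²_Q + c²·σ²_D + 2ab·Cov[T, Q] + 2ac·Cov[T, D] + 2bc·Cov[Q, D], with a = -9, b = 3.4, c = -6.
= 2826.9 + 402.288 + 997.2 + (-550.8) + 1015.2 + 816
= 5506.788.

σ²_S = 5506.788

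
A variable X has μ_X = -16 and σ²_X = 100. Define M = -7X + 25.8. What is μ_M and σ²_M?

M = -7X + 25.8 is linear with a = -7, b = 25.8.
μ_M = a·μ_X + b = (-7)·(-16) + 25.8 = 137.8.
σ²_M = a²·σ²_X = (-7)²·100 = 4900 (the additive constant 25.8 does not affect variance).

μ_M = 137.8, σ²_M = 4900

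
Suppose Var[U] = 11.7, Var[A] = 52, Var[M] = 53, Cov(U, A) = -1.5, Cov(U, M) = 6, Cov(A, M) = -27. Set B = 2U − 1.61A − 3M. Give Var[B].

Var[B] = a²·Var[U] + b²·Var[A] + c²·Var[M] + 2ab·Cov(U, A) + 2ac·Cov(U, M) + 2bc·Cov(A, M), with a = 2, b = -1.61, c = -3.
= 46.8 + 134.7892 + 477 + 9.66 + (-72) + (-260.82)
= 335.4292.

Var[B] = 335.4292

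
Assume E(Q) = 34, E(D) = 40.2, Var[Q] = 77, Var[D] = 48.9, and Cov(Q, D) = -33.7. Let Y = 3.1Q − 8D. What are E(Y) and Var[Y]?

E(Y) = -216.2, Var[Y] = 5541.09

E(Y) = 3.1·E(Q) + (-8)·E(D) = 3.1·34 + (-8)·40.2 = -216.2.
Var[Y] = a²·Var[Q] + b²·Var[D] + 2ab·Cov(Q, D) with a = 3.1, b = -8.
= 3.1²·77 + (-8)²·48.9 + 2·3.1·(-8)·(-33.7)
= 739.97 + 3129.6 + 1671.52 = 5541.09.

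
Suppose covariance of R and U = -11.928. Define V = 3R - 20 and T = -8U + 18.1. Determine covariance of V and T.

covariance of V and T = a·c·covariance of R and U = 3·(-8)·(-11.928) = 286.272. Additive constants drop out.

covariance of V and T = 286.272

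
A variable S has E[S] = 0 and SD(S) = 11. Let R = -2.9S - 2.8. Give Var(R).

Var(R) = 1017.61

R = -2.9S - 2.8 is linear with a = -2.9, b = -2.8.
Var(S) = 11² = 121.
Var(R) = a²·Var(S) = (-2.9)²·121 = 1017.61 (the additive constant -2.8 does not affect variance).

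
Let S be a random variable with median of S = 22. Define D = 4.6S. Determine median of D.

median of D = 101.2

A linear map preserves order up to sign, so median of D = a·median of S + b = 4.6·22 = 101.2.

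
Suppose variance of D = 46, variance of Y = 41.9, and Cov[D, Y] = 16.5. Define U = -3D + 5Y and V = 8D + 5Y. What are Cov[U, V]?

Cov[U, V] = 356

By bilinearity, Cov[U, V] = ac·variance of D + bd·variance of Y + (ad+bc)·Cov[D, Y], with a=-3, b=5, c=8, d=5.
ac·variance of D = (-3)·8·46 = -1104
bd·variance of Y = 5·5·41.9 = 1047.5
(ad+bc)·Cov[D, Y] = (25)·16.5 = 412.5
Cov[U, V] = -1104 + 1047.5 + 412.5 = 356.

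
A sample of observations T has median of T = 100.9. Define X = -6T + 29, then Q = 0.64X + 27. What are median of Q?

median of Q = -341.896

median of X = (-6)·100.9 + 29 = -576.4.
median of Q = 0.64·(-576.4) + 27 = -341.896.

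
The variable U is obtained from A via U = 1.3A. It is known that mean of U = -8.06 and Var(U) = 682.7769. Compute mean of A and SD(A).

From U = 1.3A: mean of U = a·mean of A + b, so mean of A = (mean of U − b)/a = (-8.06 − 0)/1.3 = -6.2.
SD(U) = √682.7769 = 26.13.
SD(U) = |a|·SD(A), so SD(A) = 26.13/|1.3| = 20.1.

mean of A = -6.2, SD(A) = 20.1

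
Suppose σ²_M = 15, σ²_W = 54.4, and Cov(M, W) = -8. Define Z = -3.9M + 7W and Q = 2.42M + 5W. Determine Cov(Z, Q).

Cov(Z, Q) = 1782.91

By bilinearity, Cov(Z, Q) = ac·σ²_M + bd·σ²_W + (ad+bc)·Cov(M, W), with a=-3.9, b=7, c=2.42, d=5.
ac·σ²_M = (-3.9)·2.42·15 = -141.57
bd·σ²_W = 7·5·54.4 = 1904
(ad+bc)·Cov(M, W) = (-2.56)·(-8) = 20.48
Cov(Z, Q) = -141.57 + 1904 + 20.48 = 1782.91.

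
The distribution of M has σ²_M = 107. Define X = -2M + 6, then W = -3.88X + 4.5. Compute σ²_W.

σ²_W = 6443.2832

σ²_X = (-2)²·107 = 428.
σ²_W = (-3.88)²·428 = 6443.2832.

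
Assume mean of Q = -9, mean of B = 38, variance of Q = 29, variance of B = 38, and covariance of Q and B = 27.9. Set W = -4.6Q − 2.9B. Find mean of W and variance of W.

mean of W = -68.8, variance of W = 1677.592

mean of W = (-4.6)·mean of Q + (-2.9)·mean of B = (-4.6)·(-9) + (-2.9)·38 = -68.8.
variance of W = a²·variance of Q + b²·variance of B + 2ab·covariance of Q and B with a = -4.6, b = -2.9.
= (-4.6)²·29 + (-2.9)²·38 + 2·(-4.6)·(-2.9)·27.9
= 613.64 + 319.58 + 744.372 = 1677.592.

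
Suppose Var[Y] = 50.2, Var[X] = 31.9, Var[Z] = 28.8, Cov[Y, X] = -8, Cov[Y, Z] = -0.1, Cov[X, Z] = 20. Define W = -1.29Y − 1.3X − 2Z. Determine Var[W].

Var[W] = 329.30082

Var[W] = a²·Var[Y] + b²·Var[X] + c²·Var[Z] + 2ab·Cov[Y, X] + 2ac·Cov[Y, Z] + 2bc·Cov[X, Z], with a = -1.29, b = -1.3, c = -2.
= 83.53782 + 53.911 + 115.2 + (-26.832) + (-0.516) + 104
= 329.30082.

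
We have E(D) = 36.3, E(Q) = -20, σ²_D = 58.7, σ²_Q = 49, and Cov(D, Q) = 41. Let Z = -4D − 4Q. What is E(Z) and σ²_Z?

E(Z) = -65.2, σ²_Z = 3035.2

E(Z) = (-4)·E(D) + (-4)·E(Q) = (-4)·36.3 + (-4)·(-20) = -65.2.
σ²_Z = a²·σ²_D + b²·σ²_Q + 2ab·Cov(D, Q) with a = -4, b = -4.
= (-4)²·58.7 + (-4)²·49 + 2·(-4)·(-4)·41
= 939.2 + 784 + 1312 = 3035.2.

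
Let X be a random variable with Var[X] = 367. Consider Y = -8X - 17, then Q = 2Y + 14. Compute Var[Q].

Var[Q] = 93952

Var[Y] = (-8)²·367 = 23488.
Var[Q] = 2²·23488 = 93952.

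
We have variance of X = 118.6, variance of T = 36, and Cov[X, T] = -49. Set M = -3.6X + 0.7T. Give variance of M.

variance of M = 1801.656

variance of M = a²·variance of X + b²·variance of T + 2ab·Cov[X, T] with a = -3.6, b = 0.7.
= (-3.6)²·118.6 + 0.7²·36 + 2·(-3.6)·0.7·(-49)
= 1537.056 + 17.64 + 246.96 = 1801.656.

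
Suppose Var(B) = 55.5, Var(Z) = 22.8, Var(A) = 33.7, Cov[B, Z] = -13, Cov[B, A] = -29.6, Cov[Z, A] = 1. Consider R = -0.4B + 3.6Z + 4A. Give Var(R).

Var(R) = a²·Var(B) + b²·Var(Z) + c²·Var(A) + 2ab·Cov[B, Z] + 2ac·Cov[B, A] + 2bc·Cov[Z, A], with a = -0.4, b = 3.6, c = 4.
= 8.88 + 295.488 + 539.2 + 37.44 + 94.72 + 28.8
= 1004.528.

Var(R) = 1004.528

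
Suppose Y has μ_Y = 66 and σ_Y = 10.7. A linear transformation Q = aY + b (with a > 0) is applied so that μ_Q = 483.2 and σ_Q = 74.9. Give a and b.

σ_Q = a·σ_Y (a > 0), so a = 74.9/10.7 = 7.
μ_Q = a·μ_Y + b, so b = 483.2 − 7·66 = 21.2.

a = 7, b = 21.2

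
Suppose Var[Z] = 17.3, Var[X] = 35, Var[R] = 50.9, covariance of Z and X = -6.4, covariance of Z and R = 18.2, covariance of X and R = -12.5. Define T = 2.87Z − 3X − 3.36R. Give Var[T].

Var[T] = 539.33453

Var[T] = a²·Var[Z] + b²·Var[X] + c²·Var[R] + 2ab·covariance of Z and X + 2ac·covariance of Z and R + 2bc·covariance of X and R, with a = 2.87, b = -3, c = -3.36.
= 142.49837 + 315 + 574.64064 + 110.208 + (-351.01248) + (-252)
= 539.33453.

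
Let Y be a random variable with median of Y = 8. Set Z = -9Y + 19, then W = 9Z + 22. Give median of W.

median of W = -455

median of Z = (-9)·8 + 19 = -53.
median of W = 9·(-53) + 22 = -455.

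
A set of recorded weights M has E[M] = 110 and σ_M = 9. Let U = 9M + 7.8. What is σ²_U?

U = 9M + 7.8 is linear with a = 9, b = 7.8.
σ²_M = 9² = 81.
σ²_U = a²·σ²_M = 9²·81 = 6561 (the additive constant 7.8 does not affect variance).

σ²_U = 6561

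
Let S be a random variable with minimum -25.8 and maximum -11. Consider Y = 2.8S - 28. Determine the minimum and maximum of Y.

a = 2.8 > 0, so min(Y) = a·min(S)+b = 2.8·(-25.8) + (-28) = -100.24 and max(Y) = 2.8·(-11) + (-28) = -58.8.

min(Y) = -100.24, max(Y) = -58.8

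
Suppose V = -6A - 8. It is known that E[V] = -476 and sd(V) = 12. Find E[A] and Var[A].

From V = -6A - 8: E[V] = a·E[A] + b, so E[A] = (E[V] − b)/a = (-476 − (-8))/(-6) = 78.
Var[V] = 12² = 144.
Var[V] = a²·Var[A], so Var[A] = 144/(-6)² = 4.

E[A] = 78, Var[A] = 4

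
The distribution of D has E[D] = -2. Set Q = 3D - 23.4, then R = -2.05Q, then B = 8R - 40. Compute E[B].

E[Q] = 3·(-2) + (-23.4) = -29.4.
E[R] = (-2.05)·(-29.4) = 60.27.
E[B] = 8·60.27 + (-40) = 442.16.

E[B] = 442.16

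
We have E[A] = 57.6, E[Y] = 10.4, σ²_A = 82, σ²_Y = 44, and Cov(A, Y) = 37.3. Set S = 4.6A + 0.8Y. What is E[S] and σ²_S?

E[S] = 4.6·E[A] + 0.8·E[Y] = 4.6·57.6 + 0.8·10.4 = 273.28.
σ²_S = a²·σ²_A + b²·σ²_Y + 2ab·Cov(A, Y) with a = 4.6, b = 0.8.
= 4.6²·82 + 0.8²·44 + 2·4.6·0.8·37.3
= 1735.12 + 28.16 + 274.528 = 2037.808.

E[S] = 273.28, σ²_S = 2037.808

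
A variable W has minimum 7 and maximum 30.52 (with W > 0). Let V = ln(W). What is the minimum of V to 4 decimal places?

ln(W) is increasing on this domain, so min(V) comes from min(W) = 7: min(V) = ln(7) ≈ 1.9459.

min(V) = 1.9459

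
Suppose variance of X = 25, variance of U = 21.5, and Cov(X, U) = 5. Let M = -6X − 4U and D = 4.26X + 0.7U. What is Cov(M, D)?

Cov(M, D) = -805.4

By bilinearity, Cov(M, D) = ac·variance of X + bd·variance of U + (ad+bc)·Cov(X, U), with a=-6, b=-4, c=4.26, d=0.7.
ac·variance of X = (-6)·4.26·25 = -639
bd·variance of U = (-4)·0.7·21.5 = -60.2
(ad+bc)·Cov(X, U) = (-21.24)·5 = -106.2
Cov(M, D) = -639 + (-60.2) + (-106.2) = -805.4.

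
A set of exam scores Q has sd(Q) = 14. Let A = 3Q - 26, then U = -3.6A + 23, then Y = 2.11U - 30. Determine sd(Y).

sd(A) = |3|·14 = 42.
sd(U) = |-3.6|·42 = 151.2.
sd(Y) = |2.11|·151.2 = 319.032.

sd(Y) = 319.032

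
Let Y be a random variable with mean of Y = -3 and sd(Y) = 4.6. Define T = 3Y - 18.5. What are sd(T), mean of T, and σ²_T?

sd(T) = 13.8, mean of T = -27.5, σ²_T = 190.44

T = 3Y - 18.5 is linear with a = 3, b = -18.5.
sd(T) = |a|·sd(Y) = |3|·4.6 = 13.8.
mean of T = a·mean of Y + b = 3·(-3) + (-18.5) = -27.5.
σ²_Y = 4.6² = 21.16.
σ²_T = a²·σ²_Y = 3²·21.16 = 190.44 (the additive constant -18.5 does not affect variance).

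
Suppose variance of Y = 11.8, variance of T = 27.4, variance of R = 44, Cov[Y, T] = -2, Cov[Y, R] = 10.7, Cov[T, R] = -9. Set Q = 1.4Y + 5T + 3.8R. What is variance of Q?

variance of Q = a²·variance of Y + b²·variance of T + c²·variance of R + 2ab·Cov[Y, T] + 2ac·Cov[Y, R] + 2bc·Cov[T, R], with a = 1.4, b = 5, c = 3.8.
= 23.128 + 685 + 635.36 + (-28) + 113.848 + (-342)
= 1087.336.

variance of Q = 1087.336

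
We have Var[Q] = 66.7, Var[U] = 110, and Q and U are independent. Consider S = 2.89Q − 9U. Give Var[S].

Var[S] = 9467.08507

Var[S] = a²·Var[Q] + b²·Var[U] + 2ab·Cov[Q, U] with a = 2.89, b = -9.
Independence gives Cov[Q, U] = 0.
= 2.89²·66.7 + (-9)²·110 + 2·2.89·(-9)·0
= 557.08507 + 8910 + 0 = 9467.08507.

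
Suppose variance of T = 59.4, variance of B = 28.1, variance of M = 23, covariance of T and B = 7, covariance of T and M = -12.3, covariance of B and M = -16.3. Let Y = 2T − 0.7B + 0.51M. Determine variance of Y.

variance of Y = a²·variance of T + b²·variance of B + c²·variance of M + 2ab·covariance of T and B + 2ac·covariance of T and M + 2bc·covariance of B and M, with a = 2, b = -0.7, c = 0.51.
= 237.6 + 13.769 + 5.9823 + (-19.6) + (-25.092) + 11.6382
= 224.2975.

variance of Y = 224.2975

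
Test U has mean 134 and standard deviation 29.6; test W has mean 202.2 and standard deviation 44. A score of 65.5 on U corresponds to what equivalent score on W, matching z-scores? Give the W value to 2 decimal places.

W = 100.38

z = (65.5 − 134)/29.6 ≈ -2.3142.
W = 202.2 + z·44 = 202.2 + (65.5 − 134)·44/29.6 ≈ 100.38.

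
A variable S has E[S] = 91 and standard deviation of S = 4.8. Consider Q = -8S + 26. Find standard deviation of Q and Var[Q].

Q = -8S + 26 is linear with a = -8, b = 26.
standard deviation of Q = |a|·standard deviation of S = |-8|·4.8 = 38.4.
Var[S] = 4.8² = 23.04.
Var[Q] = a²·Var[S] = (-8)²·23.04 = 1474.56 (the additive constant 26 does not affect variance).

standard deviation of Q = 38.4, Var[Q] = 1474.56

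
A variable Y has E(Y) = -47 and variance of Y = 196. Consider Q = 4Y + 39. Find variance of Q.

Q = 4Y + 39 is linear with a = 4, b = 39.
variance of Q = a²·variance of Y = 4²·196 = 3136 (the additive constant 39 does not affect variance).

variance of Q = 3136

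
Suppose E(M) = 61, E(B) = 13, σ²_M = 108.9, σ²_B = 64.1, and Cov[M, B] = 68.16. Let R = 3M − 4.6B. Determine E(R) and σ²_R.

E(R) = 123.2, σ²_R = 455.24

E(R) = 3·E(M) + (-4.6)·E(B) = 3·61 + (-4.6)·13 = 123.2.
σ²_R = a²·σ²_M + b²·σ²_B + 2ab·Cov[M, B] with a = 3, b = -4.6.
= 3²·108.9 + (-4.6)²·64.1 + 2·3·(-4.6)·68.16
= 980.1 + 1356.356 + (-1881.216) = 455.24.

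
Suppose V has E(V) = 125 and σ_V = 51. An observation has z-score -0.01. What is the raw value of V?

V = E(V) + z·σ_V = 125 + (-0.01)·51 = 124.49.

V = 124.49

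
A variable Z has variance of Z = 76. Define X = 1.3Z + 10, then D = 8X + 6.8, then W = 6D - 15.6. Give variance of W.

variance of X = 1.3²·76 = 128.44.
variance of D = 8²·128.44 = 8220.16.
variance of W = 6²·8220.16 = 295925.76.

variance of W = 295925.76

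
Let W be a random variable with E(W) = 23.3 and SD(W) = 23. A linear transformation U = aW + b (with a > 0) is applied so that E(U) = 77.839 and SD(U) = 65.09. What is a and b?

SD(U) = a·SD(W) (a > 0), so a = 65.09/23 = 2.83.
E(U) = a·E(W) + b, so b = 77.839 − 2.83·23.3 = 11.9.

a = 2.83, b = 11.9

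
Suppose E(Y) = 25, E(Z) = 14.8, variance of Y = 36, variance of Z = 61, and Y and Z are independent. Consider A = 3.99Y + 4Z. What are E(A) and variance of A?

E(A) = 158.95, variance of A = 1549.1236

E(A) = 3.99·E(Y) + 4·E(Z) = 3.99·25 + 4·14.8 = 158.95.
variance of A = a²·variance of Y + b²·variance of Z + 2ab·covariance of Y and Z with a = 3.99, b = 4.
Independence gives covariance of Y and Z = 0.
= 3.99²·36 + 4²·61 + 2·3.99·4·0
= 573.1236 + 976 + 0 = 1549.1236.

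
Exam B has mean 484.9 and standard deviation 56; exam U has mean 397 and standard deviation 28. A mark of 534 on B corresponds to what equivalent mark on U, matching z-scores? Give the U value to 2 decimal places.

z = (534 − 484.9)/56 ≈ 0.8768.
U = 397 + z·28 = 397 + (534 − 484.9)·28/56 = 421.55.

U = 421.55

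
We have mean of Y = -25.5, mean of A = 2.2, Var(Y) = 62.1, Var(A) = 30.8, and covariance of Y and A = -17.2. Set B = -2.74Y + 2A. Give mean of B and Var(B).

mean of B = 74.27, Var(B) = 777.93396

mean of B = (-2.74)·mean of Y + 2·mean of A = (-2.74)·(-25.5) + 2·2.2 = 74.27.
Var(B) = a²·Var(Y) + b²·Var(A) + 2ab·covariance of Y and A with a = -2.74, b = 2.
= (-2.74)²·62.1 + 2²·30.8 + 2·(-2.74)·2·(-17.2)
= 466.22196 + 123.2 + 188.512 = 777.93396.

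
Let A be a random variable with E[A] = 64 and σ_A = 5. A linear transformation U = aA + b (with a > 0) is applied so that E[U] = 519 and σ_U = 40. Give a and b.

a = 8, b = 7

σ_U = a·σ_A (a > 0), so a = 40/5 = 8.
E[U] = a·E[A] + b, so b = 519 − 8·64 = 7.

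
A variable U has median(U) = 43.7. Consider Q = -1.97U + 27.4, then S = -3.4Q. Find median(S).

median(S) = 199.5426

median(Q) = (-1.97)·43.7 + 27.4 = -58.689.
median(S) = (-3.4)·(-58.689) = 199.5426.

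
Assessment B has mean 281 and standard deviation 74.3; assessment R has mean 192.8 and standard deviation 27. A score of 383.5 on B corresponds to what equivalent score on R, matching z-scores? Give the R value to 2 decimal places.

R = 230.05

z = (383.5 − 281)/74.3 ≈ 1.3795.
R = 192.8 + z·27 = 192.8 + (383.5 − 281)·27/74.3 ≈ 230.05.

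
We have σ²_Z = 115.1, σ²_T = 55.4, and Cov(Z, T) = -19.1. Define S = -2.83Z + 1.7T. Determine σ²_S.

σ²_S = 1265.71059

σ²_S = a²·σ²_Z + b²·σ²_T + 2ab·Cov(Z, T) with a = -2.83, b = 1.7.
= (-2.83)²·115.1 + 1.7²·55.4 + 2·(-2.83)·1.7·(-19.1)
= 921.82439 + 160.106 + 183.7802 = 1265.71059.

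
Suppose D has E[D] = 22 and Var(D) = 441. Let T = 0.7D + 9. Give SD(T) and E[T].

SD(T) = 14.7, E[T] = 24.4

T = 0.7D + 9 is linear with a = 0.7, b = 9.
SD(D) = √441 = 21.
SD(T) = |a|·SD(D) = |0.7|·21 = 14.7.
E[T] = a·E[D] + b = 0.7·22 + 9 = 24.4.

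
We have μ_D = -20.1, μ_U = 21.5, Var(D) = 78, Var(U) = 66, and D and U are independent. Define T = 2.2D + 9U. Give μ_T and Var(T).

μ_T = 149.28, Var(T) = 5723.52

μ_T = 2.2·μ_D + 9·μ_U = 2.2·(-20.1) + 9·21.5 = 149.28.
Var(T) = a²·Var(D) + b²·Var(U) + 2ab·Cov(D, U) with a = 2.2, b = 9.
Independence gives Cov(D, U) = 0.
= 2.2²·78 + 9²·66 + 2·2.2·9·0
= 377.52 + 5346 + 0 = 5723.52.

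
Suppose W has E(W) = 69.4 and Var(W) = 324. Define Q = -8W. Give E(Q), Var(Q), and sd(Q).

E(Q) = -555.2, Var(Q) = 20736, sd(Q) = 144

Q = -8W is linear with a = -8, b = 0.
E(Q) = a·E(W) + b = (-8)·69.4 = -555.2.
Var(Q) = a²·Var(W) = (-8)²·324 = 20736.
sd(W) = √324 = 18.
sd(Q) = |a|·sd(W) = |-8|·18 = 144.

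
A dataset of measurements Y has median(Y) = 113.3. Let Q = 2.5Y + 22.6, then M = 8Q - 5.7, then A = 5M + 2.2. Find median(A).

median(Q) = 2.5·113.3 + 22.6 = 305.85.
median(M) = 8·305.85 + (-5.7) = 2441.1.
median(A) = 5·2441.1 + 2.2 = 12207.7.

median(A) = 12207.7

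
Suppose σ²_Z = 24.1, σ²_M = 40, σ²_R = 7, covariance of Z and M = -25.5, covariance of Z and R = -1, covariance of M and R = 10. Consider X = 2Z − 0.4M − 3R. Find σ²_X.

σ²_X = 242.6

σ²_X = a²·σ²_Z + b²·σ²_M + c²·σ²_R + 2ab·covariance of Z and M + 2ac·covariance of Z and R + 2bc·covariance of M and R, with a = 2, b = -0.4, c = -3.
= 96.4 + 6.4 + 63 + 40.8 + 12 + 24
= 242.6.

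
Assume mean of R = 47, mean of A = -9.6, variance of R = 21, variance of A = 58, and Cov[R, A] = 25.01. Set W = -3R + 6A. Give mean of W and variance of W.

mean of W = -198.6, variance of W = 1376.64

mean of W = (-3)·mean of R + 6·mean of A = (-3)·47 + 6·(-9.6) = -198.6.
variance of W = a²·variance of R + b²·variance of A + 2ab·Cov[R, A] with a = -3, b = 6.
= (-3)²·21 + 6²·58 + 2·(-3)·6·25.01
= 189 + 2088 + (-900.36) = 1376.64.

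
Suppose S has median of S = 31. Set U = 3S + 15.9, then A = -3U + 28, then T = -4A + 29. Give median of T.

median of T = 1223.8

median of U = 3·31 + 15.9 = 108.9.
median of A = (-3)·108.9 + 28 = -298.7.
median of T = (-4)·(-298.7) + 29 = 1223.8.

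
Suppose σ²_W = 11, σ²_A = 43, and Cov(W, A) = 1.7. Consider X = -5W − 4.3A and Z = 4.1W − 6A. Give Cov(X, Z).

By bilinearity, Cov(X, Z) = ac·σ²_W + bd·σ²_A + (ad+bc)·Cov(W, A), with a=-5, b=-4.3, c=4.1, d=-6.
ac·σ²_W = (-5)·4.1·11 = -225.5
bd·σ²_A = (-4.3)·(-6)·43 = 1109.4
(ad+bc)·Cov(W, A) = (12.37)·1.7 = 21.029
Cov(X, Z) = -225.5 + 1109.4 + 21.029 = 904.929.

Cov(X, Z) = 904.929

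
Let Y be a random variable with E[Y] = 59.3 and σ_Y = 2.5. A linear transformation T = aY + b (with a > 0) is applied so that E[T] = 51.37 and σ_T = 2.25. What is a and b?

a = 0.9, b = -2

σ_T = a·σ_Y (a > 0), so a = 2.25/2.5 = 0.9.
E[T] = a·E[Y] + b, so b = 51.37 − 0.9·59.3 = -2.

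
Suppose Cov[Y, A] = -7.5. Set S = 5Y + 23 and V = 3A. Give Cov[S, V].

Cov[S, V] = a·c·Cov[Y, A] = 5·3·(-7.5) = -112.5. Additive constants drop out.

Cov[S, V] = -112.5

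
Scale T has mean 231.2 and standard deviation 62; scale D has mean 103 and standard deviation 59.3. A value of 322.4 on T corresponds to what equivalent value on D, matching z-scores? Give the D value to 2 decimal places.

D = 190.23

z = (322.4 − 231.2)/62 ≈ 1.471.
D = 103 + z·59.3 = 103 + (322.4 − 231.2)·59.3/62 ≈ 190.23.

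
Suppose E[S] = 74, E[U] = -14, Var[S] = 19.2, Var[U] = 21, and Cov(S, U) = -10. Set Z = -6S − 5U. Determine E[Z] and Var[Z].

E[Z] = (-6)·E[S] + (-5)·E[U] = (-6)·74 + (-5)·(-14) = -374.
Var[Z] = a²·Var[S] + b²·Var[U] + 2ab·Cov(S, U) with a = -6, b = -5.
= (-6)²·19.2 + (-5)²·21 + 2·(-6)·(-5)·(-10)
= 691.2 + 525 + (-600) = 616.2.

E[Z] = -374, Var[Z] = 616.2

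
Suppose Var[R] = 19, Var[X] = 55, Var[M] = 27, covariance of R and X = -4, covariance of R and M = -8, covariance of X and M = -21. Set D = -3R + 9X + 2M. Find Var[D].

Var[D] = a²·Var[R] + b²·Var[X] + c²·Var[M] + 2ab·covariance of R and X + 2ac·covariance of R and M + 2bc·covariance of X and M, with a = -3, b = 9, c = 2.
= 171 + 4455 + 108 + 216 + 96 + (-756)
= 4290.

Var[D] = 4290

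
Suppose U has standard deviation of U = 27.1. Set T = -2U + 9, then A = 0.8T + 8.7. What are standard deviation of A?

standard deviation of A = 43.36

standard deviation of T = |-2|·27.1 = 54.2.
standard deviation of A = |0.8|·54.2 = 43.36.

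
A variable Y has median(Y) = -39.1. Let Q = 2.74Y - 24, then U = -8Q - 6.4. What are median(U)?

median(Q) = 2.74·(-39.1) + (-24) = -131.134.
median(U) = (-8)·(-131.134) + (-6.4) = 1042.672.

median(U) = 1042.672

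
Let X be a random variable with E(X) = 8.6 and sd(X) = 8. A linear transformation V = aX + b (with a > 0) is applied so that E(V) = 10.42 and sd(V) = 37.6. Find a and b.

a = 4.7, b = -30

sd(V) = a·sd(X) (a > 0), so a = 37.6/8 = 4.7.
E(V) = a·E(X) + b, so b = 10.42 − 4.7·8.6 = -30.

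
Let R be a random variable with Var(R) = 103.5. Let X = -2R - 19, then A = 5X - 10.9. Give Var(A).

Var(X) = (-2)²·103.5 = 414.
Var(A) = 5²·414 = 10350.

Var(A) = 10350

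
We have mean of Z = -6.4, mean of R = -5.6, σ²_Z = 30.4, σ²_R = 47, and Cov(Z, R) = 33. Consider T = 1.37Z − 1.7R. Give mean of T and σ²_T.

mean of T = 0.752, σ²_T = 39.17376

mean of T = 1.37·mean of Z + (-1.7)·mean of R = 1.37·(-6.4) + (-1.7)·(-5.6) = 0.752.
σ²_T = a²·σ²_Z + b²·σ²_R + 2ab·Cov(Z, R) with a = 1.37, b = -1.7.
= 1.37²·30.4 + (-1.7)²·47 + 2·1.37·(-1.7)·33
= 57.05776 + 135.83 + (-153.714) = 39.17376.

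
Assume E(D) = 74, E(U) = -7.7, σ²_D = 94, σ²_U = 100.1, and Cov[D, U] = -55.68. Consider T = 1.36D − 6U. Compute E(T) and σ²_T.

E(T) = 146.84, σ²_T = 4686.16

E(T) = 1.36·E(D) + (-6)·E(U) = 1.36·74 + (-6)·(-7.7) = 146.84.
σ²_T = a²·σ²_D + b²·σ²_U + 2ab·Cov[D, U] with a = 1.36, b = -6.
= 1.36²·94 + (-6)²·100.1 + 2·1.36·(-6)·(-55.68)
= 173.8624 + 3603.6 + 908.6976 = 4686.16.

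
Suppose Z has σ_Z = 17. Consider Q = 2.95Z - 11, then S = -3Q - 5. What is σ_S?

σ_S = 150.45

σ_Q = |2.95|·17 = 50.15.
σ_S = |-3|·50.15 = 150.45.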